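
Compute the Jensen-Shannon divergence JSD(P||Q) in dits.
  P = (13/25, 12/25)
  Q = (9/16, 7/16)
0.0004 dits

Jensen-Shannon divergence is:
JSD(P||Q) = 0.5 × D_KL(P||M) + 0.5 × D_KL(Q||M)
where M = 0.5 × (P + Q) is the mixture distribution.

M = 0.5 × (13/25, 12/25) + 0.5 × (9/16, 7/16) = (0.54125, 0.45875)

D_KL(P||M) = 0.0004 dits
D_KL(Q||M) = 0.0004 dits

JSD(P||Q) = 0.5 × 0.0004 + 0.5 × 0.0004 = 0.0004 dits

Unlike KL divergence, JSD is symmetric and bounded: 0 ≤ JSD ≤ log(2).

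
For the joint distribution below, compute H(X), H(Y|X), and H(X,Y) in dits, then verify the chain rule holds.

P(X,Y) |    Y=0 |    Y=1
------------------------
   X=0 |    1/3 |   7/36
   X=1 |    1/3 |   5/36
H(X,Y) = 0.5754, H(X) = 0.3004, H(Y|X) = 0.2751 (all in dits)

Chain rule: H(X,Y) = H(X) + H(Y|X)

Left side — joint entropy directly:
H(X,Y) = -Σ p(x,y) log p(x,y) = 0.5754 dits

Right side — compute H(Y|X) from the conditional distributions:
P(X) = (19/36, 17/36), so H(X) = 0.3004 dits
H(Y|X) = Σ_x P(X=x) · H(Y|X=x):
  P(Y|X=0) = (12/19, 7/19), H(Y|X=0) = 0.2858, weight P(X=0) = 19/36
  P(Y|X=1) = (12/17, 5/17), H(Y|X=1) = 0.2631, weight P(X=1) = 17/36
H(Y|X) = 0.2751 dits

H(X) + H(Y|X) = 0.3004 + 0.2751 = 0.5754 dits

Both sides equal 0.5754 dits. ✓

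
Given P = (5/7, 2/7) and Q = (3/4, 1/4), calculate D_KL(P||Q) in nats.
0.0033 nats

KL divergence: D_KL(P||Q) = Σ p(x) log(p(x)/q(x))

Computing term by term:
  x=0: 5/7 × log_e[(5/7)/(3/4)] = 5/7 × -0.0488 = -0.0349
  x=1: 2/7 × log_e[(2/7)/(1/4)] = 2/7 × 0.1335 = 0.0382

D_KL(P||Q) = 0.0033 nats

Note: KL divergence is always non-negative and equals 0 iff P = Q.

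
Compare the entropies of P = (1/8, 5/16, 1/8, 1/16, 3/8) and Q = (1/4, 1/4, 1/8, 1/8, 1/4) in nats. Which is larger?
Q

Computing entropies in nats:
H(P) = 1.4244
H(Q) = 1.5596

Distribution Q has higher entropy.

Intuition: The distribution closer to uniform (more spread out) has higher entropy.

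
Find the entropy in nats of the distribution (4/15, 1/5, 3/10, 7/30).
1.3751 nats

Shannon entropy is H(X) = -Σ p(x) log p(x).

For P = (4/15, 1/5, 3/10, 7/30):
H = -4/15 × log_e(4/15) -1/5 × log_e(1/5) -3/10 × log_e(3/10) -7/30 × log_e(7/30)
H = 1.3751 nats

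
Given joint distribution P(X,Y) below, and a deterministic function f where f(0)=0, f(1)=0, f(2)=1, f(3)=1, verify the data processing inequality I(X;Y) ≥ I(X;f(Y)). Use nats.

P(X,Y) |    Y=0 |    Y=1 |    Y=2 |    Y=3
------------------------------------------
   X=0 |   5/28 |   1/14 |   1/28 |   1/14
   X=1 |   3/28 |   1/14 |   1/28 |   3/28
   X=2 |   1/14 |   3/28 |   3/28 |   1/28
I(X;Y) = 0.0734, I(X;f(Y)) = 0.0102, inequality holds: 0.0734 ≥ 0.0102

Data Processing Inequality: For any Markov chain X → Y → Z, we have I(X;Y) ≥ I(X;Z).

Here Z = f(Y) is a deterministic function of Y, forming X → Y → Z.

Original I(X;Y) = 0.0734 nats

After applying f:
P(X,Z) where Z=f(Y):
- P(X,Z=0) = P(X,Y=0) + P(X,Y=1)
- P(X,Z=1) = P(X,Y=2) + P(X,Y=3)

I(X;Z) = I(X;f(Y)) = 0.0102 nats

Verification: 0.0734 ≥ 0.0102 ✓

Information cannot be created by processing; the function f can only lose information about X.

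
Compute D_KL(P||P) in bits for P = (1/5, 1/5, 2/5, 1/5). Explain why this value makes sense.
0.0000 bits

KL divergence satisfies the Gibbs inequality: D_KL(P||Q) ≥ 0 for all distributions P, Q.

D_KL(P||Q) = Σ p(x) log(p(x)/q(x))
Each term is p(x) × log_2(p(x)/p(x)) = p(x) × log_2(1) = 0, so the sum is 0.
D_KL(P||Q) = 0.0000 bits

When P = Q, the KL divergence is exactly 0, as there is no 'divergence' between identical distributions.

This non-negativity is a fundamental property: relative entropy cannot be negative because it measures how different Q is from P.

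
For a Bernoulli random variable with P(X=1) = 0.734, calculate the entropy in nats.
0.5792 nats

The binary entropy function is:
H(p) = -p log(p) - (1-p) log(1-p)

H(0.734) = -0.734 × log_e(0.734) - 0.266 × log_e(0.266)
H(0.734) = 0.5792 nats

Note: Binary entropy is maximized at p=0.5 (H=1 bit) and minimized at p=0 or p=1 (H=0).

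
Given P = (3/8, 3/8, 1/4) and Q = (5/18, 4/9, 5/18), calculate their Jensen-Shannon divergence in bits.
0.0079 bits

Jensen-Shannon divergence is:
JSD(P||Q) = 0.5 × D_KL(P||M) + 0.5 × D_KL(Q||M)
where M = 0.5 × (P + Q) is the mixture distribution.

M = 0.5 × (3/8, 3/8, 1/4) + 0.5 × (5/18, 4/9, 5/18) = (0.326389, 0.409722, 0.263889)

D_KL(P||M) = 0.0077 bits
D_KL(Q||M) = 0.0081 bits

JSD(P||Q) = 0.5 × 0.0077 + 0.5 × 0.0081 = 0.0079 bits

Unlike KL divergence, JSD is symmetric and bounded: 0 ≤ JSD ≤ log(2).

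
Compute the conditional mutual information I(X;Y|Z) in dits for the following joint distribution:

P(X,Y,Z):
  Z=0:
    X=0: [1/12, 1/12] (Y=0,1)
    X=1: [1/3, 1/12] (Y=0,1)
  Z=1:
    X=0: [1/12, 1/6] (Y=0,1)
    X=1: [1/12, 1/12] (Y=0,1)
0.0133 dits

Conditional mutual information: I(X;Y|Z) = H(X|Z) + H(Y|Z) - H(X,Y|Z)

H(Z) = 0.2950
H(X,Z) = 0.5683 → H(X|Z) = 0.2734
H(Y,Z) = 0.5683 → H(Y|Z) = 0.2734
H(X,Y,Z) = 0.8283 → H(X,Y|Z) = 0.5334

I(X;Y|Z) = 0.2734 + 0.2734 - 0.5334 = 0.0133 dits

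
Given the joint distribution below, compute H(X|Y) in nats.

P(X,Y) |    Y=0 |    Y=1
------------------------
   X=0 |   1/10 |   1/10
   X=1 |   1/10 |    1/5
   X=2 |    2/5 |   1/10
0.9364 nats

Using the chain rule: H(X|Y) = H(X,Y) - H(Y)

First, compute H(X,Y) = 1.6094 nats

Marginal P(Y) = (3/5, 2/5)
H(Y) = 0.6730 nats

H(X|Y) = H(X,Y) - H(Y) = 1.6094 - 0.6730 = 0.9364 nats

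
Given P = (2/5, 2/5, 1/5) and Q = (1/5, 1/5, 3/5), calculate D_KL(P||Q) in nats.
0.3348 nats

KL divergence: D_KL(P||Q) = Σ p(x) log(p(x)/q(x))

Computing term by term:
  x=0: 2/5 × log_e[(2/5)/(1/5)] = 2/5 × 0.6931 = 0.2773
  x=1: 2/5 × log_e[(2/5)/(1/5)] = 2/5 × 0.6931 = 0.2773
  x=2: 1/5 × log_e[(1/5)/(3/5)] = 1/5 × -1.0986 = -0.2197

D_KL(P||Q) = 0.3348 nats

Note: KL divergence is always non-negative and equals 0 iff P = Q.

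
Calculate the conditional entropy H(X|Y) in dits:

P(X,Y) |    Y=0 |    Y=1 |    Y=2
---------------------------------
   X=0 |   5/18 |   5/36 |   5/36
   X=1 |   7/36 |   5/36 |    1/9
0.2971 dits

Using the chain rule: H(X|Y) = H(X,Y) - H(Y)

First, compute H(X,Y) = 0.7561 dits

Marginal P(Y) = (17/36, 5/18, 1/4)
H(Y) = 0.4589 dits

H(X|Y) = H(X,Y) - H(Y) = 0.7561 - 0.4589 = 0.2971 dits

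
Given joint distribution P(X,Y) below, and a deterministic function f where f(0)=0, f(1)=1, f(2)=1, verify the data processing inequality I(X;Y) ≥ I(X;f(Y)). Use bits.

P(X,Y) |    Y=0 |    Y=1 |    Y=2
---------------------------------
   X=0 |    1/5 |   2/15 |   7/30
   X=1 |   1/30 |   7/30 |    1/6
I(X;Y) = 0.1104, I(X;f(Y)) = 0.0835, inequality holds: 0.1104 ≥ 0.0835

Data Processing Inequality: For any Markov chain X → Y → Z, we have I(X;Y) ≥ I(X;Z).

Here Z = f(Y) is a deterministic function of Y, forming X → Y → Z.

Original I(X;Y) = 0.1104 bits

After applying f:
P(X,Z) where Z=f(Y):
- P(X,Z=0) = P(X,Y=0)
- P(X,Z=1) = P(X,Y=1) + P(X,Y=2)

I(X;Z) = I(X;f(Y)) = 0.0835 bits

Verification: 0.1104 ≥ 0.0835 ✓

Information cannot be created by processing; the function f can only lose information about X.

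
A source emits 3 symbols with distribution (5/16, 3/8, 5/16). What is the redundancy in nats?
0.0038 nats

Redundancy measures how far a source is from maximum entropy:
R = H_max - H(X)

Maximum entropy for 3 symbols: H_max = log_e(3) = 1.0986 nats
Actual entropy: H(X) = 1.0948 nats
Redundancy: R = 1.0986 - 1.0948 = 0.0038 nats

This redundancy represents potential for compression: the source could be compressed by 0.0038 nats per symbol.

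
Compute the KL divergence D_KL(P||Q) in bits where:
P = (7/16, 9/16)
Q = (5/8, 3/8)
0.1039 bits

KL divergence: D_KL(P||Q) = Σ p(x) log(p(x)/q(x))

Computing term by term:
  x=0: 7/16 × log_2[(7/16)/(5/8)] = 7/16 × -0.5146 = -0.2251
  x=1: 9/16 × log_2[(9/16)/(3/8)] = 9/16 × 0.5850 = 0.3290

D_KL(P||Q) = 0.1039 bits

Note: KL divergence is always non-negative and equals 0 iff P = Q.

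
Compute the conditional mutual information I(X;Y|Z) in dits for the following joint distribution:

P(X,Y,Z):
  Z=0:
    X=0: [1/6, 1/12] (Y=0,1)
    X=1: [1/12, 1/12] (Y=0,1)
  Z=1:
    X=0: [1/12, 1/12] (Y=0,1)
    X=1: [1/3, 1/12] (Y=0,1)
0.0133 dits

Conditional mutual information: I(X;Y|Z) = H(X|Z) + H(Y|Z) - H(X,Y|Z)

H(Z) = 0.2950
H(X,Z) = 0.5683 → H(X|Z) = 0.2734
H(Y,Z) = 0.5683 → H(Y|Z) = 0.2734
H(X,Y,Z) = 0.8283 → H(X,Y|Z) = 0.5334

I(X;Y|Z) = 0.2734 + 0.2734 - 0.5334 = 0.0133 dits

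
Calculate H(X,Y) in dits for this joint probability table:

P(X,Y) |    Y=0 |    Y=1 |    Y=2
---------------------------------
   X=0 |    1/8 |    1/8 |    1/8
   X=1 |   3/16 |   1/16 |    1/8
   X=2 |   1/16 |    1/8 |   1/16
0.9265 dits

Joint entropy is H(X,Y) = -Σ_{x,y} p(x,y) log p(x,y).

Summing over all non-zero entries:
H(X,Y) = -[1/8·log_10(1/8) + 1/8·log_10(1/8) + 1/8·log_10(1/8) + 3/16·log_10(3/16) + 1/16·log_10(1/16) + 1/8·log_10(1/8) + 1/16·log_10(1/16) + 1/8·log_10(1/8) + 1/16·log_10(1/16)]
H(X,Y) = 0.9265 dits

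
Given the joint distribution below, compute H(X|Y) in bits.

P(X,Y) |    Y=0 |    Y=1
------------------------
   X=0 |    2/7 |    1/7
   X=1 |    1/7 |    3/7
0.8571 bits

Using the chain rule: H(X|Y) = H(X,Y) - H(Y)

First, compute H(X,Y) = 1.8424 bits

Marginal P(Y) = (3/7, 4/7)
H(Y) = 0.9852 bits

H(X|Y) = H(X,Y) - H(Y) = 1.8424 - 0.9852 = 0.8571 bits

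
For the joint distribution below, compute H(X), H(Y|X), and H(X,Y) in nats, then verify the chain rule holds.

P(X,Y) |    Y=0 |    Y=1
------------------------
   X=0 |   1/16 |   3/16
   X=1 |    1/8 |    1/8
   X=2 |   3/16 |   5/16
H(X,Y) = 1.6844, H(X) = 1.0397, H(Y|X) = 0.6447 (all in nats)

Chain rule: H(X,Y) = H(X) + H(Y|X)

Left side — joint entropy directly:
H(X,Y) = -Σ p(x,y) log p(x,y) = 1.6844 nats

Right side — compute H(Y|X) from the conditional distributions:
P(X) = (1/4, 1/4, 1/2), so H(X) = 1.0397 nats
H(Y|X) = Σ_x P(X=x) · H(Y|X=x):
  P(Y|X=0) = (1/4, 3/4), H(Y|X=0) = 0.5623, weight P(X=0) = 1/4
  P(Y|X=1) = (1/2, 1/2), H(Y|X=1) = 0.6931, weight P(X=1) = 1/4
  P(Y|X=2) = (3/8, 5/8), H(Y|X=2) = 0.6616, weight P(X=2) = 1/2
H(Y|X) = 0.6447 nats

H(X) + H(Y|X) = 1.0397 + 0.6447 = 1.6844 nats

Both sides equal 1.6844 nats. ✓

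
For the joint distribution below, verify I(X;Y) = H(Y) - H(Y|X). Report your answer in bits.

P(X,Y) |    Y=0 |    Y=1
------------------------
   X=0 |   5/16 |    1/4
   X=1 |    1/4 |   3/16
I(X;Y) = 0.0002 bits

Mutual information has multiple equivalent forms:
- I(X;Y) = H(X) - H(X|Y)
- I(X;Y) = H(Y) - H(Y|X)
- I(X;Y) = H(X) + H(Y) - H(X,Y)

Computing all quantities:
H(X) = 0.9887, H(Y) = 0.9887, H(X,Y) = 1.9772
H(X|Y) = 0.9885, H(Y|X) = 0.9885

Verification:
H(X) - H(X|Y) = 0.9887 - 0.9885 = 0.0002
H(Y) - H(Y|X) = 0.9887 - 0.9885 = 0.0002
H(X) + H(Y) - H(X,Y) = 0.9887 + 0.9887 - 1.9772 = 0.0002

All forms give I(X;Y) = 0.0002 bits. ✓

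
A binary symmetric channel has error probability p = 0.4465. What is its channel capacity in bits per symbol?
0.0083 bits

For a binary symmetric channel (BSC) with error probability p:
Capacity C = 1 - H(p) bits per symbol

where H(p) = -p log₂(p) - (1-p) log₂(1-p) is the binary entropy function.

H(0.4465) = 0.9917 bits
C = 1 - 0.9917 = 0.0083 bits per symbol

This means we can reliably transmit up to 0.0083 bits of information per channel use.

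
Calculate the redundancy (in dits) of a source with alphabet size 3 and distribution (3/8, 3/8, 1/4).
0.0071 dits

Redundancy measures how far a source is from maximum entropy:
R = H_max - H(X)

Maximum entropy for 3 symbols: H_max = log_10(3) = 0.4771 dits
Actual entropy: H(X) = 0.4700 dits
Redundancy: R = 0.4771 - 0.4700 = 0.0071 dits

This redundancy represents potential for compression: the source could be compressed by 0.0071 dits per symbol.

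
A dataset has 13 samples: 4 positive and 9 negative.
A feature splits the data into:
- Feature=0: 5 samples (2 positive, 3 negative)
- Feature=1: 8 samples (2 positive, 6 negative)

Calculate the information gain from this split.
0.0178 bits

Information Gain = H(Y) - H(Y|Feature)

Before split:
P(positive) = 4/13 = 0.3077
H(Y) = 0.8905 bits

After split:
Feature=0: H = 0.9710 bits (weight = 5/13)
Feature=1: H = 0.8113 bits (weight = 8/13)
H(Y|Feature) = (5/13)×0.9710 + (8/13)×0.8113 = 0.8727 bits

Information Gain = 0.8905 - 0.8727 = 0.0178 bits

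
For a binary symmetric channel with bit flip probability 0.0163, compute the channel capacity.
0.8799 bits

For a binary symmetric channel (BSC) with error probability p:
Capacity C = 1 - H(p) bits per symbol

where H(p) = -p log₂(p) - (1-p) log₂(1-p) is the binary entropy function.

H(0.0163) = 0.1201 bits
C = 1 - 0.1201 = 0.8799 bits per symbol

This means we can reliably transmit up to 0.8799 bits of information per channel use.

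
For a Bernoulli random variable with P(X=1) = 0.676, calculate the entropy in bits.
0.9087 bits

The binary entropy function is:
H(p) = -p log(p) - (1-p) log(1-p)

H(0.676) = -0.676 × log_2(0.676) - 0.324 × log_2(0.324)
H(0.676) = 0.9087 bits

Note: Binary entropy is maximized at p=0.5 (H=1 bit) and minimized at p=0 or p=1 (H=0).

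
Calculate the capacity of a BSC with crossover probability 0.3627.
0.0551 bits

For a binary symmetric channel (BSC) with error probability p:
Capacity C = 1 - H(p) bits per symbol

where H(p) = -p log₂(p) - (1-p) log₂(1-p) is the binary entropy function.

H(0.3627) = 0.9449 bits
C = 1 - 0.9449 = 0.0551 bits per symbol

This means we can reliably transmit up to 0.0551 bits of information per channel use.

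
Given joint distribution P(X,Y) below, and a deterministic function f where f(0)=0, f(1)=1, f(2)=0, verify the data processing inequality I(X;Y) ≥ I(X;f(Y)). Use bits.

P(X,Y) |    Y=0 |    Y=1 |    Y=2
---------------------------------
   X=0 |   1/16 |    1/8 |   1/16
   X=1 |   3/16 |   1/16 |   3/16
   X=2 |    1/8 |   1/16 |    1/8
I(X;Y) = 0.0768, I(X;f(Y)) = 0.0768, inequality holds: 0.0768 ≥ 0.0768

Data Processing Inequality: For any Markov chain X → Y → Z, we have I(X;Y) ≥ I(X;Z).

Here Z = f(Y) is a deterministic function of Y, forming X → Y → Z.

Original I(X;Y) = 0.0768 bits

After applying f:
P(X,Z) where Z=f(Y):
- P(X,Z=0) = P(X,Y=0) + P(X,Y=2)
- P(X,Z=1) = P(X,Y=1)

I(X;Z) = I(X;f(Y)) = 0.0768 bits

Verification: 0.0768 ≥ 0.0768 ✓

Information cannot be created by processing; the function f can only lose information about X.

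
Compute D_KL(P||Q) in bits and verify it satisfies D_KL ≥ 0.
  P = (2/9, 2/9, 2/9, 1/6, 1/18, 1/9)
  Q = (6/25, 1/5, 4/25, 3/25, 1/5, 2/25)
0.1434 bits

KL divergence satisfies the Gibbs inequality: D_KL(P||Q) ≥ 0 for all distributions P, Q.

D_KL(P||Q) = Σ p(x) log(p(x)/q(x))
Term by term:
  x=0: 2/9 × log_2[(2/9)/(6/25)] = -0.0247
  x=1: 2/9 × log_2[(2/9)/(1/5)] = 0.0338
  x=2: 2/9 × log_2[(2/9)/(4/25)] = 0.1053
  x=3: 1/6 × log_2[(1/6)/(3/25)] = 0.0790
  x=4: 1/18 × log_2[(1/18)/(1/5)] = -0.1027
  x=5: 1/9 × log_2[(1/9)/(2/25)] = 0.0527
D_KL(P||Q) = 0.1434 bits

D_KL(P||Q) = 0.1434 ≥ 0 ✓

This non-negativity is a fundamental property: relative entropy cannot be negative because it measures how different Q is from P.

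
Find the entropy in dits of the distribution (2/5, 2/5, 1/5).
0.4581 dits

Shannon entropy is H(X) = -Σ p(x) log p(x).

For P = (2/5, 2/5, 1/5):
H = -2/5 × log_10(2/5) -2/5 × log_10(2/5) -1/5 × log_10(1/5)
H = 0.4581 dits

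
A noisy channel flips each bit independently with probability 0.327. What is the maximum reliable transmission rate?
0.0882 bits

For a binary symmetric channel (BSC) with error probability p:
Capacity C = 1 - H(p) bits per symbol

where H(p) = -p log₂(p) - (1-p) log₂(1-p) is the binary entropy function.

H(0.327) = 0.9118 bits
C = 1 - 0.9118 = 0.0882 bits per symbol

This means we can reliably transmit up to 0.0882 bits of information per channel use.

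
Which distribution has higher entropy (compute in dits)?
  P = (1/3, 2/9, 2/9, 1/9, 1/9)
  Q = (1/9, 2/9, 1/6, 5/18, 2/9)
Q

Computing entropies in dits:
H(P) = 0.6614
H(Q) = 0.6806

Distribution Q has higher entropy.

Intuition: The distribution closer to uniform (more spread out) has higher entropy.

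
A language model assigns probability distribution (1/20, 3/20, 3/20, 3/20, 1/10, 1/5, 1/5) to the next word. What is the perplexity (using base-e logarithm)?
6.5373

Perplexity is e^H (or exp(H) for natural log).

First, H = -Σ p log p = 1.8775 nats
Perplexity = e^1.8775 = 6.5373

Interpretation: The model's uncertainty is equivalent to choosing uniformly among 6.5 options.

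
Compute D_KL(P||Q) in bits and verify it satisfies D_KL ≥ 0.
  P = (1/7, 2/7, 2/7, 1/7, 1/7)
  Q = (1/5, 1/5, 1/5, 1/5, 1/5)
0.0860 bits

KL divergence satisfies the Gibbs inequality: D_KL(P||Q) ≥ 0 for all distributions P, Q.

D_KL(P||Q) = Σ p(x) log(p(x)/q(x))
Term by term:
  x=0: 1/7 × log_2[(1/7)/(1/5)] = -0.0693
  x=1: 2/7 × log_2[(2/7)/(1/5)] = 0.1470
  x=2: 2/7 × log_2[(2/7)/(1/5)] = 0.1470
  x=3: 1/7 × log_2[(1/7)/(1/5)] = -0.0693
  x=4: 1/7 × log_2[(1/7)/(1/5)] = -0.0693
D_KL(P||Q) = 0.0860 bits

D_KL(P||Q) = 0.0860 ≥ 0 ✓

This non-negativity is a fundamental property: relative entropy cannot be negative because it measures how different Q is from P.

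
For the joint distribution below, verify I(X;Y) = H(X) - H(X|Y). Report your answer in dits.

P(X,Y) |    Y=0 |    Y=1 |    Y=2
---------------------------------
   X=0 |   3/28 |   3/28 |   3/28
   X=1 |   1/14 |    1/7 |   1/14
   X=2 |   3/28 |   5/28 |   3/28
I(X;Y) = 0.0042 dits

Mutual information has multiple equivalent forms:
- I(X;Y) = H(X) - H(X|Y)
- I(X;Y) = H(Y) - H(Y|X)
- I(X;Y) = H(X) + H(Y) - H(X,Y)

Computing all quantities:
H(X) = 0.4733, H(Y) = 0.4686, H(X,Y) = 0.9377
H(X|Y) = 0.4691, H(Y|X) = 0.4644

Verification:
H(X) - H(X|Y) = 0.4733 - 0.4691 = 0.0042
H(Y) - H(Y|X) = 0.4686 - 0.4644 = 0.0042
H(X) + H(Y) - H(X,Y) = 0.4733 + 0.4686 - 0.9377 = 0.0042

All forms give I(X;Y) = 0.0042 dits. ✓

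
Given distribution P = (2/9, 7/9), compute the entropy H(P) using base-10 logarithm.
0.2300 dits

Shannon entropy is H(X) = -Σ p(x) log p(x).

For P = (2/9, 7/9):
H = -2/9 × log_10(2/9) -7/9 × log_10(7/9)
H = 0.2300 dits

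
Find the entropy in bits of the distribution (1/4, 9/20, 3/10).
1.5395 bits

Shannon entropy is H(X) = -Σ p(x) log p(x).

For P = (1/4, 9/20, 3/10):
H = -1/4 × log_2(1/4) -9/20 × log_2(9/20) -3/10 × log_2(3/10)
H = 1.5395 bits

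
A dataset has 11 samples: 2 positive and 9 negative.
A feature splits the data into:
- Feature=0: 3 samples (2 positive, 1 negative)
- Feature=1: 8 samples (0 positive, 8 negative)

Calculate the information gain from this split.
0.4336 bits

Information Gain = H(Y) - H(Y|Feature)

Before split:
P(positive) = 2/11 = 0.1818
H(Y) = 0.6840 bits

After split:
Feature=0: H = 0.9183 bits (weight = 3/11)
Feature=1: H = 0.0000 bits (weight = 8/11)
H(Y|Feature) = (3/11)×0.9183 + (8/11)×0.0000 = 0.2504 bits

Information Gain = 0.6840 - 0.2504 = 0.4336 bits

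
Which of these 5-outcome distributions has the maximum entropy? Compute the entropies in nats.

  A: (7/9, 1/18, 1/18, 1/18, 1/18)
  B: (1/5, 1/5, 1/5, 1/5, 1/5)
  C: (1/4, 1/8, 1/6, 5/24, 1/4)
B

For a discrete distribution over n outcomes, entropy is maximized by the uniform distribution.

Computing entropies:
H(A) = 0.8378 nats
H(B) = 1.6094 nats
H(C) = 1.5785 nats

The uniform distribution (where all probabilities equal 1/5) achieves the maximum entropy of log_e(5) = 1.6094 nats.

Distribution B has the highest entropy.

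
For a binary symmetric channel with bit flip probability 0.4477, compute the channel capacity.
0.0079 bits

For a binary symmetric channel (BSC) with error probability p:
Capacity C = 1 - H(p) bits per symbol

where H(p) = -p log₂(p) - (1-p) log₂(1-p) is the binary entropy function.

H(0.4477) = 0.9921 bits
C = 1 - 0.9921 = 0.0079 bits per symbol

This means we can reliably transmit up to 0.0079 bits of information per channel use.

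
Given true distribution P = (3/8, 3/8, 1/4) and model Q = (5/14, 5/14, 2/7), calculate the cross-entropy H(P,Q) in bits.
1.5659 bits

Cross-entropy: H(P,Q) = -Σ p(x) log q(x)

Alternatively: H(P,Q) = H(P) + D_KL(P||Q)
H(P) = 1.5613 bits
D_KL(P||Q) = 0.0046 bits

H(P,Q) = 1.5613 + 0.0046 = 1.5659 bits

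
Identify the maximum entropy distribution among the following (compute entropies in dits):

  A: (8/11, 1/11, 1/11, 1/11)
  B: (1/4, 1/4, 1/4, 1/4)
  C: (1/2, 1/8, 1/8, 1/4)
B

For a discrete distribution over n outcomes, entropy is maximized by the uniform distribution.

Computing entropies:
H(A) = 0.3846 dits
H(B) = 0.6021 dits
H(C) = 0.5268 dits

The uniform distribution (where all probabilities equal 1/4) achieves the maximum entropy of log_10(4) = 0.6021 dits.

Distribution B has the highest entropy.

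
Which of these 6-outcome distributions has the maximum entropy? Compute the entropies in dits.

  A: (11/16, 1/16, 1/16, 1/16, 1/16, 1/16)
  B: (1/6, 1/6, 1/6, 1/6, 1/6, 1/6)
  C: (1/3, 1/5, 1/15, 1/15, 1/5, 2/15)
B

For a discrete distribution over n outcomes, entropy is maximized by the uniform distribution.

Computing entropies:
H(A) = 0.4882 dits
H(B) = 0.7782 dits
H(C) = 0.7121 dits

The uniform distribution (where all probabilities equal 1/6) achieves the maximum entropy of log_10(6) = 0.7782 dits.

Distribution B has the highest entropy.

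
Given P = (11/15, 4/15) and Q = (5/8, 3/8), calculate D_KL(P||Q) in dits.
0.0114 dits

KL divergence: D_KL(P||Q) = Σ p(x) log(p(x)/q(x))

Computing term by term:
  x=0: 11/15 × log_10[(11/15)/(5/8)] = 11/15 × 0.0694 = 0.0509
  x=1: 4/15 × log_10[(4/15)/(3/8)] = 4/15 × -0.1481 = -0.0395

D_KL(P||Q) = 0.0114 dits

Note: KL divergence is always non-negative and equals 0 iff P = Q.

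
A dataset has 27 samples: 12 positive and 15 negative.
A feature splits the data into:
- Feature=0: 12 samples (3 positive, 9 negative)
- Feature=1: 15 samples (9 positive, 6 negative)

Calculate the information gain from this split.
0.0911 bits

Information Gain = H(Y) - H(Y|Feature)

Before split:
P(positive) = 12/27 = 0.4444
H(Y) = 0.9911 bits

After split:
Feature=0: H = 0.8113 bits (weight = 12/27)
Feature=1: H = 0.9710 bits (weight = 15/27)
H(Y|Feature) = (12/27)×0.8113 + (15/27)×0.9710 = 0.9000 bits

Information Gain = 0.9911 - 0.9000 = 0.0911 bits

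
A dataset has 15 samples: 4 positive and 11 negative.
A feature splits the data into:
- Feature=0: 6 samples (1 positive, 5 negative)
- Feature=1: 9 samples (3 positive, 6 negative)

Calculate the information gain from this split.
0.0257 bits

Information Gain = H(Y) - H(Y|Feature)

Before split:
P(positive) = 4/15 = 0.2667
H(Y) = 0.8366 bits

After split:
Feature=0: H = 0.6500 bits (weight = 6/15)
Feature=1: H = 0.9183 bits (weight = 9/15)
H(Y|Feature) = (6/15)×0.6500 + (9/15)×0.9183 = 0.8110 bits

Information Gain = 0.8366 - 0.8110 = 0.0257 bits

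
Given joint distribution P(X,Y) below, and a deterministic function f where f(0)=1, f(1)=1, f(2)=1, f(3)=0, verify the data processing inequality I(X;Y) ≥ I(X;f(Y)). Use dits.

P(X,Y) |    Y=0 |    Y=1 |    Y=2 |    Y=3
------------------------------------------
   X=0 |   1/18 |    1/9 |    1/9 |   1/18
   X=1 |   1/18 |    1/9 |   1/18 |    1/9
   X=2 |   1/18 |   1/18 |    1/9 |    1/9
I(X;Y) = 0.0158, I(X;f(Y)) = 0.0071, inequality holds: 0.0158 ≥ 0.0071

Data Processing Inequality: For any Markov chain X → Y → Z, we have I(X;Y) ≥ I(X;Z).

Here Z = f(Y) is a deterministic function of Y, forming X → Y → Z.

Original I(X;Y) = 0.0158 dits

After applying f:
P(X,Z) where Z=f(Y):
- P(X,Z=0) = P(X,Y=3)
- P(X,Z=1) = P(X,Y=0) + P(X,Y=1) + P(X,Y=2)

I(X;Z) = I(X;f(Y)) = 0.0071 dits

Verification: 0.0158 ≥ 0.0071 ✓

Information cannot be created by processing; the function f can only lose information about X.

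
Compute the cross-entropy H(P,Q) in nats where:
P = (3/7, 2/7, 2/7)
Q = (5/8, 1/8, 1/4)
1.1916 nats

Cross-entropy: H(P,Q) = -Σ p(x) log q(x)

Alternatively: H(P,Q) = H(P) + D_KL(P||Q)
H(P) = 1.0790 nats
D_KL(P||Q) = 0.1126 nats

H(P,Q) = 1.0790 + 0.1126 = 1.1916 nats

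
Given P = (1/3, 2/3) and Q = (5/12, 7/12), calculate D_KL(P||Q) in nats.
0.0146 nats

KL divergence: D_KL(P||Q) = Σ p(x) log(p(x)/q(x))

Computing term by term:
  x=0: 1/3 × log_e[(1/3)/(5/12)] = 1/3 × -0.2231 = -0.0744
  x=1: 2/3 × log_e[(2/3)/(7/12)] = 2/3 × 0.1335 = 0.0890

D_KL(P||Q) = 0.0146 nats

Note: KL divergence is always non-negative and equals 0 iff P = Q.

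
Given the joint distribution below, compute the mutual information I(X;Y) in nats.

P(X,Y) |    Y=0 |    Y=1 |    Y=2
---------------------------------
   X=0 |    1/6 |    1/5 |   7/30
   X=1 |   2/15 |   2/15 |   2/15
0.0022 nats

Mutual information: I(X;Y) = H(X) + H(Y) - H(X,Y)

Marginals:
P(X) = (3/5, 2/5), H(X) = 0.6730 nats
P(Y) = (3/10, 1/3, 11/30), H(Y) = 1.0953 nats

Joint entropy: H(X,Y) = 1.7660 nats

I(X;Y) = 0.6730 + 1.0953 - 1.7660 = 0.0022 nats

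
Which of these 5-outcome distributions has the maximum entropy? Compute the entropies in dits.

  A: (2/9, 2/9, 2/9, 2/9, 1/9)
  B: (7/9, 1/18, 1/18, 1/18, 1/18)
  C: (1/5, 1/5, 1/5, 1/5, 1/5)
C

For a discrete distribution over n outcomes, entropy is maximized by the uniform distribution.

Computing entropies:
H(A) = 0.6867 dits
H(B) = 0.3638 dits
H(C) = 0.6990 dits

The uniform distribution (where all probabilities equal 1/5) achieves the maximum entropy of log_10(5) = 0.6990 dits.

Distribution C has the highest entropy.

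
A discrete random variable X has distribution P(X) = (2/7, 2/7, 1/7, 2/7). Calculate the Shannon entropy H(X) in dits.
0.5871 dits

Shannon entropy is H(X) = -Σ p(x) log p(x).

For P = (2/7, 2/7, 1/7, 2/7):
H = -2/7 × log_10(2/7) -2/7 × log_10(2/7) -1/7 × log_10(1/7) -2/7 × log_10(2/7)
H = 0.5871 dits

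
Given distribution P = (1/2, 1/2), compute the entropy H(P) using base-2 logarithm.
1.0000 bits

Shannon entropy is H(X) = -Σ p(x) log p(x).

For P = (1/2, 1/2):
H = -1/2 × log_2(1/2) -1/2 × log_2(1/2)
H = 1.0000 bits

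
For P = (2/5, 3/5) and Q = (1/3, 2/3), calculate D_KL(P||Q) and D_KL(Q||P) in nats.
D_KL(P||Q) = 0.0097, D_KL(Q||P) = 0.0095

KL divergence is not symmetric: D_KL(P||Q) ≠ D_KL(Q||P) in general.

D_KL(P||Q) = 0.0097 nats
D_KL(Q||P) = 0.0095 nats

No, they are not equal!

This asymmetry is why KL divergence is not a true distance metric.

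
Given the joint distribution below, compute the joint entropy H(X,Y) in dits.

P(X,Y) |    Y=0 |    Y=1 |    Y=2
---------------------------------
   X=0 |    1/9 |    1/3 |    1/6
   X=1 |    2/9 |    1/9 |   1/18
0.7157 dits

Joint entropy is H(X,Y) = -Σ_{x,y} p(x,y) log p(x,y).

Summing over all non-zero entries:
H(X,Y) = -[1/9·log_10(1/9) + 1/3·log_10(1/3) + 1/6·log_10(1/6) + 2/9·log_10(2/9) + 1/9·log_10(1/9) + 1/18·log_10(1/18)]
H(X,Y) = 0.7157 dits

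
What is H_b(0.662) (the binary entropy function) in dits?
0.2778 dits

The binary entropy function is:
H(p) = -p log(p) - (1-p) log(1-p)

H(0.662) = -0.662 × log_10(0.662) - 0.338 × log_10(0.338)
H(0.662) = 0.2778 dits

Note: Binary entropy is maximized at p=0.5 (H=1 bit) and minimized at p=0 or p=1 (H=0).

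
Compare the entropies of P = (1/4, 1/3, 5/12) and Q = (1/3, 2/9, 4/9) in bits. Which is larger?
P

Computing entropies in bits:
H(P) = 1.5546
H(Q) = 1.5305

Distribution P has higher entropy.

Intuition: The distribution closer to uniform (more spread out) has higher entropy.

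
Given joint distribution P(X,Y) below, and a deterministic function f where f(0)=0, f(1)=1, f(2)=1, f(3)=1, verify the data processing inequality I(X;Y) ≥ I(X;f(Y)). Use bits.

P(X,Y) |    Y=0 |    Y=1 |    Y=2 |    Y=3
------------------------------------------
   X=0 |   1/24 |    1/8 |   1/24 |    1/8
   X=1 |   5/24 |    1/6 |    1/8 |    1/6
I(X;Y) = 0.0459, I(X;f(Y)) = 0.0327, inequality holds: 0.0459 ≥ 0.0327

Data Processing Inequality: For any Markov chain X → Y → Z, we have I(X;Y) ≥ I(X;Z).

Here Z = f(Y) is a deterministic function of Y, forming X → Y → Z.

Original I(X;Y) = 0.0459 bits

After applying f:
P(X,Z) where Z=f(Y):
- P(X,Z=0) = P(X,Y=0)
- P(X,Z=1) = P(X,Y=1) + P(X,Y=2) + P(X,Y=3)

I(X;Z) = I(X;f(Y)) = 0.0327 bits

Verification: 0.0459 ≥ 0.0327 ✓

Information cannot be created by processing; the function f can only lose information about X.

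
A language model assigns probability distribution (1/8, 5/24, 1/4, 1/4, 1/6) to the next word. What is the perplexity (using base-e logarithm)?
4.8477

Perplexity is e^H (or exp(H) for natural log).

First, H = -Σ p log p = 1.5785 nats
Perplexity = e^1.5785 = 4.8477

Interpretation: The model's uncertainty is equivalent to choosing uniformly among 4.8 options.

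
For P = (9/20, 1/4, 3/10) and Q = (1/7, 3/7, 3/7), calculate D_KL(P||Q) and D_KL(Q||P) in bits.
D_KL(P||Q) = 0.3961, D_KL(Q||P) = 0.3173

KL divergence is not symmetric: D_KL(P||Q) ≠ D_KL(Q||P) in general.

D_KL(P||Q) = 0.3961 bits
D_KL(Q||P) = 0.3173 bits

No, they are not equal!

This asymmetry is why KL divergence is not a true distance metric.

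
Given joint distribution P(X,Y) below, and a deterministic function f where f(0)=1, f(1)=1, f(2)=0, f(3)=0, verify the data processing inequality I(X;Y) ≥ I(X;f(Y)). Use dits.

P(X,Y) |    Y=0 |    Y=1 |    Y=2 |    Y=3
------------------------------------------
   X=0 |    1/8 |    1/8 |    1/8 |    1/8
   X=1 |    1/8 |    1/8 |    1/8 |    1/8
I(X;Y) = 0.0000, I(X;f(Y)) = 0.0000, inequality holds: 0.0000 ≥ 0.0000

Data Processing Inequality: For any Markov chain X → Y → Z, we have I(X;Y) ≥ I(X;Z).

Here Z = f(Y) is a deterministic function of Y, forming X → Y → Z.

Original I(X;Y) = 0.0000 dits

After applying f:
P(X,Z) where Z=f(Y):
- P(X,Z=0) = P(X,Y=2) + P(X,Y=3)
- P(X,Z=1) = P(X,Y=0) + P(X,Y=1)

I(X;Z) = I(X;f(Y)) = 0.0000 dits

Verification: 0.0000 ≥ 0.0000 ✓

Information cannot be created by processing; the function f can only lose information about X.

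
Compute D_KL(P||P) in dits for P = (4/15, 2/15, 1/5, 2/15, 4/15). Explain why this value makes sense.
0.0000 dits

KL divergence satisfies the Gibbs inequality: D_KL(P||Q) ≥ 0 for all distributions P, Q.

D_KL(P||Q) = Σ p(x) log(p(x)/q(x))
Each term is p(x) × log_10(p(x)/p(x)) = p(x) × log_10(1) = 0, so the sum is 0.
D_KL(P||Q) = 0.0000 dits

When P = Q, the KL divergence is exactly 0, as there is no 'divergence' between identical distributions.

This non-negativity is a fundamental property: relative entropy cannot be negative because it measures how different Q is from P.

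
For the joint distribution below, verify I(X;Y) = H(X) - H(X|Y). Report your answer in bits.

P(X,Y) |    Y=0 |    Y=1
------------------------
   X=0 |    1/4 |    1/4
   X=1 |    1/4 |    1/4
I(X;Y) = 0.0000 bits

Mutual information has multiple equivalent forms:
- I(X;Y) = H(X) - H(X|Y)
- I(X;Y) = H(Y) - H(Y|X)
- I(X;Y) = H(X) + H(Y) - H(X,Y)

Computing all quantities:
H(X) = 1.0000, H(Y) = 1.0000, H(X,Y) = 2.0000
H(X|Y) = 1.0000, H(Y|X) = 1.0000

Verification:
H(X) - H(X|Y) = 1.0000 - 1.0000 = 0.0000
H(Y) - H(Y|X) = 1.0000 - 1.0000 = 0.0000
H(X) + H(Y) - H(X,Y) = 1.0000 + 1.0000 - 2.0000 = 0.0000

All forms give I(X;Y) = 0.0000 bits. ✓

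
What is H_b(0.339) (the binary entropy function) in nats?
0.6404 nats

The binary entropy function is:
H(p) = -p log(p) - (1-p) log(1-p)

H(0.339) = -0.339 × log_e(0.339) - 0.661 × log_e(0.661)
H(0.339) = 0.6404 nats

Note: Binary entropy is maximized at p=0.5 (H=1 bit) and minimized at p=0 or p=1 (H=0).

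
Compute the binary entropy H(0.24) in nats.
0.5511 nats

The binary entropy function is:
H(p) = -p log(p) - (1-p) log(1-p)

H(0.24) = -0.24 × log_e(0.24) - 0.76 × log_e(0.76)
H(0.24) = 0.5511 nats

Note: Binary entropy is maximized at p=0.5 (H=1 bit) and minimized at p=0 or p=1 (H=0).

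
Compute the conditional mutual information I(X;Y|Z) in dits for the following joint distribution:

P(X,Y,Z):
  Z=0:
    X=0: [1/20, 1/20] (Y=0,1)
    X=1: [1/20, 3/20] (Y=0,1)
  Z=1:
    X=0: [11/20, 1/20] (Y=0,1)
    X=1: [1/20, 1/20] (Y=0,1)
0.0238 dits

Conditional mutual information: I(X;Y|Z) = H(X|Z) + H(Y|Z) - H(X,Y|Z)

H(Z) = 0.2653
H(X,Z) = 0.4729 → H(X|Z) = 0.2076
H(Y,Z) = 0.4729 → H(Y|Z) = 0.2076
H(X,Y,Z) = 0.6567 → H(X,Y|Z) = 0.3914

I(X;Y|Z) = 0.2076 + 0.2076 - 0.3914 = 0.0238 dits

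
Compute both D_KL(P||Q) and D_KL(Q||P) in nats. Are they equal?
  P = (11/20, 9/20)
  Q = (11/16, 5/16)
D_KL(P||Q) = 0.0414, D_KL(Q||P) = 0.0395

KL divergence is not symmetric: D_KL(P||Q) ≠ D_KL(Q||P) in general.

D_KL(P||Q) = 0.0414 nats
D_KL(Q||P) = 0.0395 nats

No, they are not equal!

This asymmetry is why KL divergence is not a true distance metric.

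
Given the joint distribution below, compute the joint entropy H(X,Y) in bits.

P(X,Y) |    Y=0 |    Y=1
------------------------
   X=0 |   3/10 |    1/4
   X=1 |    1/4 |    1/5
1.9855 bits

Joint entropy is H(X,Y) = -Σ_{x,y} p(x,y) log p(x,y).

Summing over all non-zero entries:
H(X,Y) = -[3/10·log_2(3/10) + 1/4·log_2(1/4) + 1/4·log_2(1/4) + 1/5·log_2(1/5)]
H(X,Y) = 1.9855 bits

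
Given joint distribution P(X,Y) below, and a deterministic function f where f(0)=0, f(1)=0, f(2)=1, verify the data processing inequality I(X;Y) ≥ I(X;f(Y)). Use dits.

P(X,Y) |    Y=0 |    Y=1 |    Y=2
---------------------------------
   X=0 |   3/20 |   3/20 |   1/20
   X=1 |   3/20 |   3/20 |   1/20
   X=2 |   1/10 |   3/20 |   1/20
I(X;Y) = 0.0017, I(X;f(Y)) = 0.0002, inequality holds: 0.0017 ≥ 0.0002

Data Processing Inequality: For any Markov chain X → Y → Z, we have I(X;Y) ≥ I(X;Z).

Here Z = f(Y) is a deterministic function of Y, forming X → Y → Z.

Original I(X;Y) = 0.0017 dits

After applying f:
P(X,Z) where Z=f(Y):
- P(X,Z=0) = P(X,Y=0) + P(X,Y=1)
- P(X,Z=1) = P(X,Y=2)

I(X;Z) = I(X;f(Y)) = 0.0002 dits

Verification: 0.0017 ≥ 0.0002 ✓

Information cannot be created by processing; the function f can only lose information about X.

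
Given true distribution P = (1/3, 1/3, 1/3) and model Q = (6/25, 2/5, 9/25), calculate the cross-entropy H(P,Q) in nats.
1.1217 nats

Cross-entropy: H(P,Q) = -Σ p(x) log q(x)

Alternatively: H(P,Q) = H(P) + D_KL(P||Q)
H(P) = 1.0986 nats
D_KL(P||Q) = 0.0231 nats

H(P,Q) = 1.0986 + 0.0231 = 1.1217 nats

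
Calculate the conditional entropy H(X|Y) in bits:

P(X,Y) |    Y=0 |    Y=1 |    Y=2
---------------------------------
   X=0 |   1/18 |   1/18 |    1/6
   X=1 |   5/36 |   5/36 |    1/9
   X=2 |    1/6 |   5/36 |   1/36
1.4258 bits

Using the chain rule: H(X|Y) = H(X,Y) - H(Y)

First, compute H(X,Y) = 3.0075 bits

Marginal P(Y) = (13/36, 1/3, 11/36)
H(Y) = 1.5816 bits

H(X|Y) = H(X,Y) - H(Y) = 3.0075 - 1.5816 = 1.4258 bits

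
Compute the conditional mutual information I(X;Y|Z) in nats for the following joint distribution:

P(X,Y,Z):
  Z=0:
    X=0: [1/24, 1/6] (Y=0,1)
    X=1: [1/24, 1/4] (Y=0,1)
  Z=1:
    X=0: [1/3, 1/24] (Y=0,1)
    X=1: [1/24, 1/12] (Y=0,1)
0.0722 nats

Conditional mutual information: I(X;Y|Z) = H(X|Z) + H(Y|Z) - H(X,Y|Z)

H(Z) = 0.6931
H(X,Z) = 1.3139 → H(X|Z) = 0.6208
H(Y,Z) = 1.1996 → H(Y|Z) = 0.5064
H(X,Y,Z) = 1.7482 → H(X,Y|Z) = 1.0550

I(X;Y|Z) = 0.6208 + 0.5064 - 1.0550 = 0.0722 nats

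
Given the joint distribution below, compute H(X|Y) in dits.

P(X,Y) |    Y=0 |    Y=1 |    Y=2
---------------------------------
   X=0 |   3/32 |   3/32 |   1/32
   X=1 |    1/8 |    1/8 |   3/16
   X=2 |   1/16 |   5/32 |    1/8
0.4419 dits

Using the chain rule: H(X|Y) = H(X,Y) - H(Y)

First, compute H(X,Y) = 0.9160 dits

Marginal P(Y) = (9/32, 3/8, 11/32)
H(Y) = 0.4741 dits

H(X|Y) = H(X,Y) - H(Y) = 0.9160 - 0.4741 = 0.4419 dits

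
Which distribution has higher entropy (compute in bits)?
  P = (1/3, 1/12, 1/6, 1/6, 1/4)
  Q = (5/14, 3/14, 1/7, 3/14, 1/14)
P

Computing entropies in bits:
H(P) = 2.1887
H(Q) = 2.1560

Distribution P has higher entropy.

Intuition: The distribution closer to uniform (more spread out) has higher entropy.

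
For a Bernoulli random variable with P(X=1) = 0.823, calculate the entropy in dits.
0.2027 dits

The binary entropy function is:
H(p) = -p log(p) - (1-p) log(1-p)

H(0.823) = -0.823 × log_10(0.823) - 0.177 × log_10(0.177)
H(0.823) = 0.2027 dits

Note: Binary entropy is maximized at p=0.5 (H=1 bit) and minimized at p=0 or p=1 (H=0).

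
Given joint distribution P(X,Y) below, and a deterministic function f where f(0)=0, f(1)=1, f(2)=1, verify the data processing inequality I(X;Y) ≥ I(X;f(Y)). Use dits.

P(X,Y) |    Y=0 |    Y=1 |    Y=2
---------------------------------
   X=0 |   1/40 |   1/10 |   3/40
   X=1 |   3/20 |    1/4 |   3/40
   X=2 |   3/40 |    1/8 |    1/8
I(X;Y) = 0.0172, I(X;f(Y)) = 0.0066, inequality holds: 0.0172 ≥ 0.0066

Data Processing Inequality: For any Markov chain X → Y → Z, we have I(X;Y) ≥ I(X;Z).

Here Z = f(Y) is a deterministic function of Y, forming X → Y → Z.

Original I(X;Y) = 0.0172 dits

After applying f:
P(X,Z) where Z=f(Y):
- P(X,Z=0) = P(X,Y=0)
- P(X,Z=1) = P(X,Y=1) + P(X,Y=2)

I(X;Z) = I(X;f(Y)) = 0.0066 dits

Verification: 0.0172 ≥ 0.0066 ✓

Information cannot be created by processing; the function f can only lose information about X.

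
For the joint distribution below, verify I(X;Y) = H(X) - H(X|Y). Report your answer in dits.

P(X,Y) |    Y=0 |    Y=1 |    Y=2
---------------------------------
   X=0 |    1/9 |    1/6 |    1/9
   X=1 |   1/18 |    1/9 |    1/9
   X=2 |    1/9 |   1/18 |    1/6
I(X;Y) = 0.0172 dits

Mutual information has multiple equivalent forms:
- I(X;Y) = H(X) - H(X|Y)
- I(X;Y) = H(Y) - H(Y|X)
- I(X;Y) = H(X) + H(Y) - H(X,Y)

Computing all quantities:
H(X) = 0.4731, H(Y) = 0.4731, H(X,Y) = 0.9290
H(X|Y) = 0.4559, H(Y|X) = 0.4559

Verification:
H(X) - H(X|Y) = 0.4731 - 0.4559 = 0.0172
H(Y) - H(Y|X) = 0.4731 - 0.4559 = 0.0172
H(X) + H(Y) - H(X,Y) = 0.4731 + 0.4731 - 0.9290 = 0.0172

All forms give I(X;Y) = 0.0172 dits. ✓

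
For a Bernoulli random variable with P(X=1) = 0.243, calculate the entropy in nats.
0.5545 nats

The binary entropy function is:
H(p) = -p log(p) - (1-p) log(1-p)

H(0.243) = -0.243 × log_e(0.243) - 0.757 × log_e(0.757)
H(0.243) = 0.5545 nats

Note: Binary entropy is maximized at p=0.5 (H=1 bit) and minimized at p=0 or p=1 (H=0).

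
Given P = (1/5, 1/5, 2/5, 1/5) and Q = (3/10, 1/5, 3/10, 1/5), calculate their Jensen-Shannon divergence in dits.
0.0037 dits

Jensen-Shannon divergence is:
JSD(P||Q) = 0.5 × D_KL(P||M) + 0.5 × D_KL(Q||M)
where M = 0.5 × (P + Q) is the mixture distribution.

M = 0.5 × (1/5, 1/5, 2/5, 1/5) + 0.5 × (3/10, 1/5, 3/10, 1/5) = (1/4, 1/5, 7/20, 1/5)

D_KL(P||M) = 0.0038 dits
D_KL(Q||M) = 0.0037 dits

JSD(P||Q) = 0.5 × 0.0038 + 0.5 × 0.0037 = 0.0037 dits

Unlike KL divergence, JSD is symmetric and bounded: 0 ≤ JSD ≤ log(2).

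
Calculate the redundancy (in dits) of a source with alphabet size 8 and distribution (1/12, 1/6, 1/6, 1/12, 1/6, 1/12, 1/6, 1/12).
0.0246 dits

Redundancy measures how far a source is from maximum entropy:
R = H_max - H(X)

Maximum entropy for 8 symbols: H_max = log_10(8) = 0.9031 dits
Actual entropy: H(X) = 0.8785 dits
Redundancy: R = 0.9031 - 0.8785 = 0.0246 dits

This redundancy represents potential for compression: the source could be compressed by 0.0246 dits per symbol.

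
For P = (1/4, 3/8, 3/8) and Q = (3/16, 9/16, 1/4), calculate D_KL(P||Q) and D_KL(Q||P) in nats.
D_KL(P||Q) = 0.0719, D_KL(Q||P) = 0.0728

KL divergence is not symmetric: D_KL(P||Q) ≠ D_KL(Q||P) in general.

D_KL(P||Q) = 0.0719 nats
D_KL(Q||P) = 0.0728 nats

No, they are not equal!

This asymmetry is why KL divergence is not a true distance metric.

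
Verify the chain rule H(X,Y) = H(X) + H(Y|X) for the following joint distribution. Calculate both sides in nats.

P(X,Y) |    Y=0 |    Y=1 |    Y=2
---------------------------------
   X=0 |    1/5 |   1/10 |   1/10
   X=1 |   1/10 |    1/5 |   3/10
H(X,Y) = 1.6957, H(X) = 0.6730, H(Y|X) = 1.0227 (all in nats)

Chain rule: H(X,Y) = H(X) + H(Y|X)

Left side — joint entropy directly:
H(X,Y) = -Σ p(x,y) log p(x,y) = 1.6957 nats

Right side — compute H(Y|X) from the conditional distributions:
P(X) = (2/5, 3/5), so H(X) = 0.6730 nats
H(Y|X) = Σ_x P(X=x) · H(Y|X=x):
  P(Y|X=0) = (1/2, 1/4, 1/4), H(Y|X=0) = 1.0397, weight P(X=0) = 2/5
  P(Y|X=1) = (1/6, 1/3, 1/2), H(Y|X=1) = 1.0114, weight P(X=1) = 3/5
H(Y|X) = 1.0227 nats

H(X) + H(Y|X) = 0.6730 + 1.0227 = 1.6957 nats

Both sides equal 1.6957 nats. ✓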